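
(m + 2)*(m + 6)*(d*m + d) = d*m^3 + 9*d*m^2 + 20*d*m + 12*d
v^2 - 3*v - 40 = (v - 8)*(v + 5)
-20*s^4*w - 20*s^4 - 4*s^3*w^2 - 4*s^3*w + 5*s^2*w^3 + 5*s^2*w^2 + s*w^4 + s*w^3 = (-2*s + w)*(2*s + w)*(5*s + w)*(s*w + s)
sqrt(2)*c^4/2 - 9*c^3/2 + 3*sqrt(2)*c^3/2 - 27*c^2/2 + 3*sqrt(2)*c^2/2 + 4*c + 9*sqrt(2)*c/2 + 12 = (c + 3)*(c - 4*sqrt(2))*(c - sqrt(2))*(sqrt(2)*c/2 + 1/2)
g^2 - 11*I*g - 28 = (g - 7*I)*(g - 4*I)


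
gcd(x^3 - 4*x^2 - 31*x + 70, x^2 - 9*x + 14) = x^2 - 9*x + 14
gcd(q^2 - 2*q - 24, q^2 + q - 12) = q + 4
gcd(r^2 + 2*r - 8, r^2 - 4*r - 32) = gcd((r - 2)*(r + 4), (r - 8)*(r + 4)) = r + 4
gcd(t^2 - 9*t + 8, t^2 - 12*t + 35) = 1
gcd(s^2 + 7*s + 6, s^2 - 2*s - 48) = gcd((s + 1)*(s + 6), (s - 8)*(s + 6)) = s + 6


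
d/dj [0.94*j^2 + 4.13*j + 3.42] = 1.88*j + 4.13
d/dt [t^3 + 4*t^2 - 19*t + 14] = 3*t^2 + 8*t - 19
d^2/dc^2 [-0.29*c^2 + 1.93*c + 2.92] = -0.580000000000000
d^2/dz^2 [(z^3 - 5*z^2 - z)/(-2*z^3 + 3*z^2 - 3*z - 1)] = 4*(7*z^6 + 15*z^5 - 48*z^4 - 17*z^3 + 12*z^2 + 3*z + 1)/(8*z^9 - 36*z^8 + 90*z^7 - 123*z^6 + 99*z^5 - 18*z^4 - 21*z^3 + 18*z^2 + 9*z + 1)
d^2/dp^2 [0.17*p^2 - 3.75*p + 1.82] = 0.340000000000000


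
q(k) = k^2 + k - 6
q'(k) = 2*k + 1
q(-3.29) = 1.53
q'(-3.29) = -5.58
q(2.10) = 0.51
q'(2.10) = 5.20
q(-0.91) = -6.08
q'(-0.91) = -0.82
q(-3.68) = 3.86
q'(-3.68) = -6.36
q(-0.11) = -6.10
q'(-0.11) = 0.78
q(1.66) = -1.58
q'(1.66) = 4.32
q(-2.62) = -1.76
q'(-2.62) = -4.24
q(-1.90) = -4.29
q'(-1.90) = -2.80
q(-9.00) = 66.00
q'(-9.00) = -17.00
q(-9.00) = 66.00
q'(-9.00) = -17.00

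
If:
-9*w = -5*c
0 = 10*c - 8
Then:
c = 4/5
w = 4/9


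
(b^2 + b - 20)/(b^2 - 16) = (b + 5)/(b + 4)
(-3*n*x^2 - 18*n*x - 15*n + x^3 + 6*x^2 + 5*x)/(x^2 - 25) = (-3*n*x - 3*n + x^2 + x)/(x - 5)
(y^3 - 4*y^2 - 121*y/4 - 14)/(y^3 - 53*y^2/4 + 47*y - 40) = (4*y^2 + 16*y + 7)/(4*y^2 - 21*y + 20)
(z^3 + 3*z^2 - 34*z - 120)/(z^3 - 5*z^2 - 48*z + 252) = (z^2 + 9*z + 20)/(z^2 + z - 42)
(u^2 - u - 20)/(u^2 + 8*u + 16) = (u - 5)/(u + 4)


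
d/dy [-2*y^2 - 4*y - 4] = -4*y - 4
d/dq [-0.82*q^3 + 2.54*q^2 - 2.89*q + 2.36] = -2.46*q^2 + 5.08*q - 2.89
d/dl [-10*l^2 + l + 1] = 1 - 20*l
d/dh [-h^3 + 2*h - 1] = 2 - 3*h^2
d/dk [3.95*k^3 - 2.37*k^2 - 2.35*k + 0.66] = 11.85*k^2 - 4.74*k - 2.35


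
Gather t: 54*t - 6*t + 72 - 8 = 48*t + 64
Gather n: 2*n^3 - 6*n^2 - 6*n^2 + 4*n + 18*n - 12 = 2*n^3 - 12*n^2 + 22*n - 12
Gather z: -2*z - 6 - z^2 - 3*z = -z^2 - 5*z - 6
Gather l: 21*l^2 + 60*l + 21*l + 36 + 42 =21*l^2 + 81*l + 78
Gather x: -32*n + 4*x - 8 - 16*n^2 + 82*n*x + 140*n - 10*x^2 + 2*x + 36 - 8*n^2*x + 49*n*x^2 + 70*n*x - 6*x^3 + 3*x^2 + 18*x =-16*n^2 + 108*n - 6*x^3 + x^2*(49*n - 7) + x*(-8*n^2 + 152*n + 24) + 28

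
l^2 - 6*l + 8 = (l - 4)*(l - 2)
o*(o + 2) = o^2 + 2*o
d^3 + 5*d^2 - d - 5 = (d - 1)*(d + 1)*(d + 5)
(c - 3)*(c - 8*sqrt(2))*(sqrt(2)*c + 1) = sqrt(2)*c^3 - 15*c^2 - 3*sqrt(2)*c^2 - 8*sqrt(2)*c + 45*c + 24*sqrt(2)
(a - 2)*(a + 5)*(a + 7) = a^3 + 10*a^2 + 11*a - 70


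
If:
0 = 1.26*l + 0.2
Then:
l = -0.16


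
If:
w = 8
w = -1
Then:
No Solution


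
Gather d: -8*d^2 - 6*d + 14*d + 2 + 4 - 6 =-8*d^2 + 8*d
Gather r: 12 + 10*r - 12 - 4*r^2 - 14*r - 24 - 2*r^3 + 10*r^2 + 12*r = -2*r^3 + 6*r^2 + 8*r - 24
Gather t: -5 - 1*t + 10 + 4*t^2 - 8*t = 4*t^2 - 9*t + 5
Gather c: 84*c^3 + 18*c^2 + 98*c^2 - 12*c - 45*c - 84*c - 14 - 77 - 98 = 84*c^3 + 116*c^2 - 141*c - 189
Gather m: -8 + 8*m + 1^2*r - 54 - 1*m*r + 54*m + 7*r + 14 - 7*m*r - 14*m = m*(48 - 8*r) + 8*r - 48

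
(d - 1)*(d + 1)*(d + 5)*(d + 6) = d^4 + 11*d^3 + 29*d^2 - 11*d - 30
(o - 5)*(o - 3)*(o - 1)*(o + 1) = o^4 - 8*o^3 + 14*o^2 + 8*o - 15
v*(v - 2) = v^2 - 2*v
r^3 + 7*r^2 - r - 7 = (r - 1)*(r + 1)*(r + 7)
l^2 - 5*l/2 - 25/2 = (l - 5)*(l + 5/2)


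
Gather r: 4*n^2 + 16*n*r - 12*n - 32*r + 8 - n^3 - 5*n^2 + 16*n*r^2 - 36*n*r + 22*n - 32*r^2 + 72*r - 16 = -n^3 - n^2 + 10*n + r^2*(16*n - 32) + r*(40 - 20*n) - 8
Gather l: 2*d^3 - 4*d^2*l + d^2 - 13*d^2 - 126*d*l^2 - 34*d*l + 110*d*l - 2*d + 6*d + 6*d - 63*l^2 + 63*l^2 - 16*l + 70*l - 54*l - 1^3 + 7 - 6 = 2*d^3 - 12*d^2 - 126*d*l^2 + 10*d + l*(-4*d^2 + 76*d)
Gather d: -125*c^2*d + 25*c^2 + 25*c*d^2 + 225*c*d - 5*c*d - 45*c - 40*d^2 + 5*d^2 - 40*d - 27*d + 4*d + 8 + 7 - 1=25*c^2 - 45*c + d^2*(25*c - 35) + d*(-125*c^2 + 220*c - 63) + 14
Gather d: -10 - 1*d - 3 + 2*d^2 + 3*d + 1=2*d^2 + 2*d - 12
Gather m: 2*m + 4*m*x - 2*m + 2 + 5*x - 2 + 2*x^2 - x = 4*m*x + 2*x^2 + 4*x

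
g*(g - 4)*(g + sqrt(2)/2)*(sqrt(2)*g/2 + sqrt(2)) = sqrt(2)*g^4/2 - sqrt(2)*g^3 + g^3/2 - 4*sqrt(2)*g^2 - g^2 - 4*g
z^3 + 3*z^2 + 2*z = z*(z + 1)*(z + 2)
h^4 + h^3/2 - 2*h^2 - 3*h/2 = h*(h - 3/2)*(h + 1)^2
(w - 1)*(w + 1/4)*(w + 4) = w^3 + 13*w^2/4 - 13*w/4 - 1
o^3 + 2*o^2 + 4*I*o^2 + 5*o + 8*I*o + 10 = (o + 2)*(o - I)*(o + 5*I)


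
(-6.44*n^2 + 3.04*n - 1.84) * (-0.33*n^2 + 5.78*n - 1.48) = 2.1252*n^4 - 38.2264*n^3 + 27.7096*n^2 - 15.1344*n + 2.7232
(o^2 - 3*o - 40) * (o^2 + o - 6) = o^4 - 2*o^3 - 49*o^2 - 22*o + 240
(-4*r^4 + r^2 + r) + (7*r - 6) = -4*r^4 + r^2 + 8*r - 6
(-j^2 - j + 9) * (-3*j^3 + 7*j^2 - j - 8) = 3*j^5 - 4*j^4 - 33*j^3 + 72*j^2 - j - 72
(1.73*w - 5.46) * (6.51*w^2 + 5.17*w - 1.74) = 11.2623*w^3 - 26.6005*w^2 - 31.2384*w + 9.5004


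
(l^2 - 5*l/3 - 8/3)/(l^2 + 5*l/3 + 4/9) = 3*(3*l^2 - 5*l - 8)/(9*l^2 + 15*l + 4)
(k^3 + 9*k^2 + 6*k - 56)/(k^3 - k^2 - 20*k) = (k^2 + 5*k - 14)/(k*(k - 5))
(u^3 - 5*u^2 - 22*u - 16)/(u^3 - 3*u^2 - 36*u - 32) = (u + 2)/(u + 4)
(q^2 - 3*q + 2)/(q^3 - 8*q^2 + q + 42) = (q^2 - 3*q + 2)/(q^3 - 8*q^2 + q + 42)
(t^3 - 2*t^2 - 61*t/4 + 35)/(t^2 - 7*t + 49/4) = (2*t^2 + 3*t - 20)/(2*t - 7)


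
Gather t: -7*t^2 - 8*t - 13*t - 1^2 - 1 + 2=-7*t^2 - 21*t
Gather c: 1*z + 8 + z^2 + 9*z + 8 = z^2 + 10*z + 16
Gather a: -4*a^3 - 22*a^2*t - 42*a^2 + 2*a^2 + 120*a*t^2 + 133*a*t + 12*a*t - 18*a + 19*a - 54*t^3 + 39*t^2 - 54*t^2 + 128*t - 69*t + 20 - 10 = -4*a^3 + a^2*(-22*t - 40) + a*(120*t^2 + 145*t + 1) - 54*t^3 - 15*t^2 + 59*t + 10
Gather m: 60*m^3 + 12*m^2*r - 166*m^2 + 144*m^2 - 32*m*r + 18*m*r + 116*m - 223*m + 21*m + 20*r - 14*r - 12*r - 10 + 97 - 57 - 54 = 60*m^3 + m^2*(12*r - 22) + m*(-14*r - 86) - 6*r - 24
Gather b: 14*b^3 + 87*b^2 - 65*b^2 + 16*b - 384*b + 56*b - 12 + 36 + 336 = 14*b^3 + 22*b^2 - 312*b + 360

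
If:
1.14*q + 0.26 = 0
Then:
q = -0.23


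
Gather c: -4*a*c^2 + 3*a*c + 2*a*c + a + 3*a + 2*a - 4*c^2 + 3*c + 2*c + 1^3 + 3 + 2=6*a + c^2*(-4*a - 4) + c*(5*a + 5) + 6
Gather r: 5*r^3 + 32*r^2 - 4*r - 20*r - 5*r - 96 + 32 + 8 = 5*r^3 + 32*r^2 - 29*r - 56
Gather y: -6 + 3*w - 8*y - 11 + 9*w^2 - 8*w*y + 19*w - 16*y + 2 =9*w^2 + 22*w + y*(-8*w - 24) - 15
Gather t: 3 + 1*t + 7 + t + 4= 2*t + 14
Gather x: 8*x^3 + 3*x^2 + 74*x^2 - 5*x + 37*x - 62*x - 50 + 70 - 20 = 8*x^3 + 77*x^2 - 30*x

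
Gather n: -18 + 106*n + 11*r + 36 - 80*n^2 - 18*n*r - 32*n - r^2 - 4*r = -80*n^2 + n*(74 - 18*r) - r^2 + 7*r + 18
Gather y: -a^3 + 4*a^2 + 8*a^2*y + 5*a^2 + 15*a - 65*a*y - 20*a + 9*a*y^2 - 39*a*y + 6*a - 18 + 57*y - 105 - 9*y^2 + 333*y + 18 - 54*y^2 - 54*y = -a^3 + 9*a^2 + a + y^2*(9*a - 63) + y*(8*a^2 - 104*a + 336) - 105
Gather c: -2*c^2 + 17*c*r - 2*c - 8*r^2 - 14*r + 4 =-2*c^2 + c*(17*r - 2) - 8*r^2 - 14*r + 4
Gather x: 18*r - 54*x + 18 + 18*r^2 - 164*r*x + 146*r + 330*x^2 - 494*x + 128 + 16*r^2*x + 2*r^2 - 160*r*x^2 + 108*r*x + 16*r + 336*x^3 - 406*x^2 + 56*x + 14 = 20*r^2 + 180*r + 336*x^3 + x^2*(-160*r - 76) + x*(16*r^2 - 56*r - 492) + 160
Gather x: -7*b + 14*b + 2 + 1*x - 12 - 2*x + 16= 7*b - x + 6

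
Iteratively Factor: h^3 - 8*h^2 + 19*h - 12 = (h - 4)*(h^2 - 4*h + 3) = (h - 4)*(h - 3)*(h - 1)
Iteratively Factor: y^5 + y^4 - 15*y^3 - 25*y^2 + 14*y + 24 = (y - 1)*(y^4 + 2*y^3 - 13*y^2 - 38*y - 24) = (y - 4)*(y - 1)*(y^3 + 6*y^2 + 11*y + 6) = (y - 4)*(y - 1)*(y + 2)*(y^2 + 4*y + 3) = (y - 4)*(y - 1)*(y + 1)*(y + 2)*(y + 3)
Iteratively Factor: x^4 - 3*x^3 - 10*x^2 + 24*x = (x)*(x^3 - 3*x^2 - 10*x + 24) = x*(x + 3)*(x^2 - 6*x + 8) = x*(x - 2)*(x + 3)*(x - 4)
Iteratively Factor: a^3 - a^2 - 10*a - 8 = (a + 2)*(a^2 - 3*a - 4) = (a + 1)*(a + 2)*(a - 4)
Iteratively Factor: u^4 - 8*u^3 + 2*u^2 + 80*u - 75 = (u - 5)*(u^3 - 3*u^2 - 13*u + 15) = (u - 5)*(u + 3)*(u^2 - 6*u + 5) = (u - 5)*(u - 1)*(u + 3)*(u - 5)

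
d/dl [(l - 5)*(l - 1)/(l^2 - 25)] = 6/(l^2 + 10*l + 25)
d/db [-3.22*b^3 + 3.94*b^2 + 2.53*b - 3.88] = -9.66*b^2 + 7.88*b + 2.53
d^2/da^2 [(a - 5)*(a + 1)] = 2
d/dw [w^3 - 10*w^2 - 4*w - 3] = 3*w^2 - 20*w - 4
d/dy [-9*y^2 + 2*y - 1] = 2 - 18*y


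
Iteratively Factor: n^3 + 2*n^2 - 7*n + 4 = (n - 1)*(n^2 + 3*n - 4) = (n - 1)^2*(n + 4)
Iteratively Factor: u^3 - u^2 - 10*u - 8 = (u + 2)*(u^2 - 3*u - 4) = (u - 4)*(u + 2)*(u + 1)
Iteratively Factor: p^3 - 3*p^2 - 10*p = (p - 5)*(p^2 + 2*p) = (p - 5)*(p + 2)*(p)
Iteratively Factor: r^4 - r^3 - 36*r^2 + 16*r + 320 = (r - 5)*(r^3 + 4*r^2 - 16*r - 64) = (r - 5)*(r + 4)*(r^2 - 16) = (r - 5)*(r + 4)^2*(r - 4)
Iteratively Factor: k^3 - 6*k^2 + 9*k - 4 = (k - 1)*(k^2 - 5*k + 4) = (k - 1)^2*(k - 4)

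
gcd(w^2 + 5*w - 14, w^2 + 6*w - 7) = w + 7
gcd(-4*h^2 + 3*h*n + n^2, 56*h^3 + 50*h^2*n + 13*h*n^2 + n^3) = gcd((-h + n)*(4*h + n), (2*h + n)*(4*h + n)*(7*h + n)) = 4*h + n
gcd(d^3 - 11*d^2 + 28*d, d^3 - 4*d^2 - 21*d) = d^2 - 7*d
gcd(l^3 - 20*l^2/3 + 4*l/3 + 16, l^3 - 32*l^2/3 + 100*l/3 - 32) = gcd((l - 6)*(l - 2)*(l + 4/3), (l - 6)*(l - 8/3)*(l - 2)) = l^2 - 8*l + 12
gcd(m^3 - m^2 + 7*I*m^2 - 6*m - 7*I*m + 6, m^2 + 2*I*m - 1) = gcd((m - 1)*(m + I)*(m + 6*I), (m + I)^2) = m + I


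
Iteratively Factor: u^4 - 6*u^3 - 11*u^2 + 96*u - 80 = (u + 4)*(u^3 - 10*u^2 + 29*u - 20) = (u - 4)*(u + 4)*(u^2 - 6*u + 5) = (u - 4)*(u - 1)*(u + 4)*(u - 5)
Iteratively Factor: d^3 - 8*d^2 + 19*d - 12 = (d - 3)*(d^2 - 5*d + 4) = (d - 3)*(d - 1)*(d - 4)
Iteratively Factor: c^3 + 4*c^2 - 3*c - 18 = (c + 3)*(c^2 + c - 6) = (c - 2)*(c + 3)*(c + 3)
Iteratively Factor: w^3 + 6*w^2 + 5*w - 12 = (w - 1)*(w^2 + 7*w + 12) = (w - 1)*(w + 3)*(w + 4)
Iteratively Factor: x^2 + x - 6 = (x - 2)*(x + 3)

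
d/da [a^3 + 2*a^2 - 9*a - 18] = 3*a^2 + 4*a - 9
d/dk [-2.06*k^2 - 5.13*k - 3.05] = -4.12*k - 5.13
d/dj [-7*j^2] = -14*j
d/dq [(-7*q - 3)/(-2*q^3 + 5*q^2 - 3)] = (14*q^3 - 35*q^2 - 2*q*(3*q - 5)*(7*q + 3) + 21)/(2*q^3 - 5*q^2 + 3)^2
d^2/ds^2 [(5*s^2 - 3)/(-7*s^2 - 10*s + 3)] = 4*(175*s^3 + 63*s^2 + 315*s + 159)/(343*s^6 + 1470*s^5 + 1659*s^4 - 260*s^3 - 711*s^2 + 270*s - 27)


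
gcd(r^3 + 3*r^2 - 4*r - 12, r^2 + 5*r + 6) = r^2 + 5*r + 6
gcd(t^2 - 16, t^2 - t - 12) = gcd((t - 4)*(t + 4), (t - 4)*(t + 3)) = t - 4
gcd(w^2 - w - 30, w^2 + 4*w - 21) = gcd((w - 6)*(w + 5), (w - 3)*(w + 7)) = 1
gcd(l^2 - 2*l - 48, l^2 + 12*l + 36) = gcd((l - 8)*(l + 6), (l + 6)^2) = l + 6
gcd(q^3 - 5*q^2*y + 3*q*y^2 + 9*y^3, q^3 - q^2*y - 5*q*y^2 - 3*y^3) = -q^2 + 2*q*y + 3*y^2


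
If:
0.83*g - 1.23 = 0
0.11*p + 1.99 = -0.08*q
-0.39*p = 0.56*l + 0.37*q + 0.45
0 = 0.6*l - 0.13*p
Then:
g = 1.48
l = 734.19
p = 3388.55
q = -4684.13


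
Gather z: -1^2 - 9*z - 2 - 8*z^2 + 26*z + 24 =-8*z^2 + 17*z + 21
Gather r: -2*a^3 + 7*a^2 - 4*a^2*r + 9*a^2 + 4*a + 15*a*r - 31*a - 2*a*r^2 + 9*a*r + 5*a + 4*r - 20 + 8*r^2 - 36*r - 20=-2*a^3 + 16*a^2 - 22*a + r^2*(8 - 2*a) + r*(-4*a^2 + 24*a - 32) - 40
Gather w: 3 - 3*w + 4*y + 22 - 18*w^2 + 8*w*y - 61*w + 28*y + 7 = -18*w^2 + w*(8*y - 64) + 32*y + 32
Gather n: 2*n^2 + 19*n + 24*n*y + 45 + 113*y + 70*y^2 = 2*n^2 + n*(24*y + 19) + 70*y^2 + 113*y + 45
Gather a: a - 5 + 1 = a - 4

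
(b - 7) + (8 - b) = 1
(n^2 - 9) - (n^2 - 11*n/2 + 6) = 11*n/2 - 15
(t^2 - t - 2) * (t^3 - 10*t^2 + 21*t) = t^5 - 11*t^4 + 29*t^3 - t^2 - 42*t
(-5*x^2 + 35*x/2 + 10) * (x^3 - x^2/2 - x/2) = -5*x^5 + 20*x^4 + 15*x^3/4 - 55*x^2/4 - 5*x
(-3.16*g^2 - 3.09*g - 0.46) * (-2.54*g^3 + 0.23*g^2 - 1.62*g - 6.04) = 8.0264*g^5 + 7.1218*g^4 + 5.5769*g^3 + 23.9864*g^2 + 19.4088*g + 2.7784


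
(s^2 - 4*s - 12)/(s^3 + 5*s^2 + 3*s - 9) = (s^2 - 4*s - 12)/(s^3 + 5*s^2 + 3*s - 9)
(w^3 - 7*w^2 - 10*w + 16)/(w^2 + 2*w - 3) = (w^2 - 6*w - 16)/(w + 3)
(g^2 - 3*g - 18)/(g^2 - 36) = (g + 3)/(g + 6)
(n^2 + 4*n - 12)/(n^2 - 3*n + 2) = (n + 6)/(n - 1)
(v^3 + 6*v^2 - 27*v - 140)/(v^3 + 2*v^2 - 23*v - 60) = (v + 7)/(v + 3)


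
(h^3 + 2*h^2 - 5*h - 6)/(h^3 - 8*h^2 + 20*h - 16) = (h^2 + 4*h + 3)/(h^2 - 6*h + 8)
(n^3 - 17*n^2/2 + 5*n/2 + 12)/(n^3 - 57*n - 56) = (n - 3/2)/(n + 7)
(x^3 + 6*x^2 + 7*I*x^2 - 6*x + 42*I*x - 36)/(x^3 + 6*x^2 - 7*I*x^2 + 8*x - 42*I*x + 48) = (x + 6*I)/(x - 8*I)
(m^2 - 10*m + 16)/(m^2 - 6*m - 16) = (m - 2)/(m + 2)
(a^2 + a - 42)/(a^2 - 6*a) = (a + 7)/a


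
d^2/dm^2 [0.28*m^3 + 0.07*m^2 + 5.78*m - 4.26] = 1.68*m + 0.14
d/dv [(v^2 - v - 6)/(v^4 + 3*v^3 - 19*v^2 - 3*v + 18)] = 2*(-v^3 - 6*v^2 - 12*v - 2)/(v^6 + 12*v^5 + 34*v^4 - 24*v^3 - 71*v^2 + 12*v + 36)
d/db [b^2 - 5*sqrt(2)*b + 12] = 2*b - 5*sqrt(2)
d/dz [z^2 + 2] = 2*z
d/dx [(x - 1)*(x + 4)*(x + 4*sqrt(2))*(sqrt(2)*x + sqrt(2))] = 4*sqrt(2)*x^3 + 12*sqrt(2)*x^2 + 24*x^2 - 2*sqrt(2)*x + 64*x - 8 - 4*sqrt(2)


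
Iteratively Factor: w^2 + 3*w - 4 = (w - 1)*(w + 4)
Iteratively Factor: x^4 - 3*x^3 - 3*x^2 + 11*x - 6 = (x - 1)*(x^3 - 2*x^2 - 5*x + 6) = (x - 3)*(x - 1)*(x^2 + x - 2) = (x - 3)*(x - 1)*(x + 2)*(x - 1)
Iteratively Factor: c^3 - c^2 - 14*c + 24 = (c + 4)*(c^2 - 5*c + 6) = (c - 2)*(c + 4)*(c - 3)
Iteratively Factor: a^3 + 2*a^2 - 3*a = (a)*(a^2 + 2*a - 3) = a*(a + 3)*(a - 1)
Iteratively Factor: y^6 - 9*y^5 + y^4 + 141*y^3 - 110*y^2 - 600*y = (y + 2)*(y^5 - 11*y^4 + 23*y^3 + 95*y^2 - 300*y) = (y + 2)*(y + 3)*(y^4 - 14*y^3 + 65*y^2 - 100*y) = (y - 5)*(y + 2)*(y + 3)*(y^3 - 9*y^2 + 20*y) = (y - 5)^2*(y + 2)*(y + 3)*(y^2 - 4*y) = y*(y - 5)^2*(y + 2)*(y + 3)*(y - 4)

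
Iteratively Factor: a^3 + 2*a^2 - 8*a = (a + 4)*(a^2 - 2*a) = a*(a + 4)*(a - 2)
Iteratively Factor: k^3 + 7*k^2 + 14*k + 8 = (k + 2)*(k^2 + 5*k + 4) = (k + 2)*(k + 4)*(k + 1)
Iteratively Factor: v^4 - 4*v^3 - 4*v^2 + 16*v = (v - 2)*(v^3 - 2*v^2 - 8*v) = v*(v - 2)*(v^2 - 2*v - 8) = v*(v - 4)*(v - 2)*(v + 2)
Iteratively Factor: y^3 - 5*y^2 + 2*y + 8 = (y + 1)*(y^2 - 6*y + 8) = (y - 4)*(y + 1)*(y - 2)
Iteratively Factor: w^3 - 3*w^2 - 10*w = (w - 5)*(w^2 + 2*w) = w*(w - 5)*(w + 2)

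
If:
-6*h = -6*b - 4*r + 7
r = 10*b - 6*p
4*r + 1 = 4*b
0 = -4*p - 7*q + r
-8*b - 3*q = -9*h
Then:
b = 331/256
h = 631/768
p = 3043/1536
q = -755/768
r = 267/256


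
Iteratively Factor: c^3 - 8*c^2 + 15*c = (c - 3)*(c^2 - 5*c) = (c - 5)*(c - 3)*(c)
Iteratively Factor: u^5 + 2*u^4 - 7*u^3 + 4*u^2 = (u - 1)*(u^4 + 3*u^3 - 4*u^2) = u*(u - 1)*(u^3 + 3*u^2 - 4*u) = u*(u - 1)*(u + 4)*(u^2 - u) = u*(u - 1)^2*(u + 4)*(u)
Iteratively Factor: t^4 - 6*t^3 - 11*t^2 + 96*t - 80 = (t - 1)*(t^3 - 5*t^2 - 16*t + 80) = (t - 5)*(t - 1)*(t^2 - 16) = (t - 5)*(t - 1)*(t + 4)*(t - 4)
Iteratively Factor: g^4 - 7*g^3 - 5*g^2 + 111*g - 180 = (g + 4)*(g^3 - 11*g^2 + 39*g - 45) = (g - 3)*(g + 4)*(g^2 - 8*g + 15) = (g - 5)*(g - 3)*(g + 4)*(g - 3)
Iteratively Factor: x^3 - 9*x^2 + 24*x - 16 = (x - 1)*(x^2 - 8*x + 16) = (x - 4)*(x - 1)*(x - 4)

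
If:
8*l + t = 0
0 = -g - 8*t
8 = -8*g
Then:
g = -1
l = -1/64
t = 1/8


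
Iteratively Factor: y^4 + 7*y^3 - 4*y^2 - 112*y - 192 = (y + 4)*(y^3 + 3*y^2 - 16*y - 48) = (y + 3)*(y + 4)*(y^2 - 16) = (y - 4)*(y + 3)*(y + 4)*(y + 4)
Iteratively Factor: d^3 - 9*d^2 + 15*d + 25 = (d + 1)*(d^2 - 10*d + 25) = (d - 5)*(d + 1)*(d - 5)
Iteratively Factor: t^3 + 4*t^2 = (t)*(t^2 + 4*t) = t^2*(t + 4)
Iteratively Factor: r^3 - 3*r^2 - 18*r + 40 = (r - 5)*(r^2 + 2*r - 8) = (r - 5)*(r - 2)*(r + 4)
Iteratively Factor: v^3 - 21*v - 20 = (v + 1)*(v^2 - v - 20) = (v + 1)*(v + 4)*(v - 5)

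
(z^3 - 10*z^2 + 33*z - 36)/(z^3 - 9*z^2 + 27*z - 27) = (z - 4)/(z - 3)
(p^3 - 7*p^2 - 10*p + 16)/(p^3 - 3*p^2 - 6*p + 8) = (p - 8)/(p - 4)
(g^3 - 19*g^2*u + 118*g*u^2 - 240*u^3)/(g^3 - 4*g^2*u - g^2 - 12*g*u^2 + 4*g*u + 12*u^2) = (g^2 - 13*g*u + 40*u^2)/(g^2 + 2*g*u - g - 2*u)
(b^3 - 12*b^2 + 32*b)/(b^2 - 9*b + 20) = b*(b - 8)/(b - 5)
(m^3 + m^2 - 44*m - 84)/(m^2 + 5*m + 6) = (m^2 - m - 42)/(m + 3)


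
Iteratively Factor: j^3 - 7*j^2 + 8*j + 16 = (j - 4)*(j^2 - 3*j - 4) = (j - 4)^2*(j + 1)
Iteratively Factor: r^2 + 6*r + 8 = (r + 4)*(r + 2)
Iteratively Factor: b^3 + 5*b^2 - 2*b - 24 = (b + 3)*(b^2 + 2*b - 8) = (b + 3)*(b + 4)*(b - 2)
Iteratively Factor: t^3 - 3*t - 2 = (t + 1)*(t^2 - t - 2) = (t - 2)*(t + 1)*(t + 1)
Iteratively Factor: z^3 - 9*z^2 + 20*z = (z - 5)*(z^2 - 4*z) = (z - 5)*(z - 4)*(z)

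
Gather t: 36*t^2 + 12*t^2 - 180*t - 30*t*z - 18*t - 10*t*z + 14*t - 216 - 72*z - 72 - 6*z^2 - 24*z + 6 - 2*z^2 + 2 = 48*t^2 + t*(-40*z - 184) - 8*z^2 - 96*z - 280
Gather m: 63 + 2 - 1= 64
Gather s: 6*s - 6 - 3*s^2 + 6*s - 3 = -3*s^2 + 12*s - 9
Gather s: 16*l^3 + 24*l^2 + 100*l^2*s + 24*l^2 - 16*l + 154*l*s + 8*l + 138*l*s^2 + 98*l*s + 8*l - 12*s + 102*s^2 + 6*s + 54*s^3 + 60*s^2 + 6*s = 16*l^3 + 48*l^2 + 54*s^3 + s^2*(138*l + 162) + s*(100*l^2 + 252*l)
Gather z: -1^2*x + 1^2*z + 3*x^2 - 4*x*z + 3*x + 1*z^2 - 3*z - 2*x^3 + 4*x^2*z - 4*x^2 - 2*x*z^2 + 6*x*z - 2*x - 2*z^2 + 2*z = -2*x^3 - x^2 + z^2*(-2*x - 1) + z*(4*x^2 + 2*x)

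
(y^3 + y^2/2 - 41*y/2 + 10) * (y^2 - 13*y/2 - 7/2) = y^5 - 6*y^4 - 109*y^3/4 + 283*y^2/2 + 27*y/4 - 35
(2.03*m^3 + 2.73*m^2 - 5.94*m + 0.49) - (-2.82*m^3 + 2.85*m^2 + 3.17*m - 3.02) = 4.85*m^3 - 0.12*m^2 - 9.11*m + 3.51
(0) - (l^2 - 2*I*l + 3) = -l^2 + 2*I*l - 3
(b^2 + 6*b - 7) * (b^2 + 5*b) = b^4 + 11*b^3 + 23*b^2 - 35*b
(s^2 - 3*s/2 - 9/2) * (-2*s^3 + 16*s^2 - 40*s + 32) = -2*s^5 + 19*s^4 - 55*s^3 + 20*s^2 + 132*s - 144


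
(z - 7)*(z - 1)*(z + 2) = z^3 - 6*z^2 - 9*z + 14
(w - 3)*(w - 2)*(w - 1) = w^3 - 6*w^2 + 11*w - 6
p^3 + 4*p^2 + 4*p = p*(p + 2)^2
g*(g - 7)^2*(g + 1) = g^4 - 13*g^3 + 35*g^2 + 49*g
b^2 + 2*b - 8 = (b - 2)*(b + 4)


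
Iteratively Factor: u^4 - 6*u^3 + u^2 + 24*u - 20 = (u - 5)*(u^3 - u^2 - 4*u + 4) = (u - 5)*(u - 2)*(u^2 + u - 2) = (u - 5)*(u - 2)*(u + 2)*(u - 1)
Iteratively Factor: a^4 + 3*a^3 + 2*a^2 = (a)*(a^3 + 3*a^2 + 2*a) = a*(a + 1)*(a^2 + 2*a) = a^2*(a + 1)*(a + 2)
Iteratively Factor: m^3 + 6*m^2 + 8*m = (m)*(m^2 + 6*m + 8) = m*(m + 4)*(m + 2)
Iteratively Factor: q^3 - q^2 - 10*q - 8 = (q + 1)*(q^2 - 2*q - 8) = (q + 1)*(q + 2)*(q - 4)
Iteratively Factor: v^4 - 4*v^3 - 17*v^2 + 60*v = (v - 3)*(v^3 - v^2 - 20*v) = (v - 5)*(v - 3)*(v^2 + 4*v) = v*(v - 5)*(v - 3)*(v + 4)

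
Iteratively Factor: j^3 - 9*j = (j)*(j^2 - 9) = j*(j - 3)*(j + 3)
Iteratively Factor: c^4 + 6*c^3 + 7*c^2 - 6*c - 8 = (c + 2)*(c^3 + 4*c^2 - c - 4) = (c + 1)*(c + 2)*(c^2 + 3*c - 4) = (c + 1)*(c + 2)*(c + 4)*(c - 1)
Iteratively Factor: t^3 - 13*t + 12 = (t + 4)*(t^2 - 4*t + 3) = (t - 1)*(t + 4)*(t - 3)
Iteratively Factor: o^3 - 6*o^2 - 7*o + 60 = (o - 4)*(o^2 - 2*o - 15) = (o - 5)*(o - 4)*(o + 3)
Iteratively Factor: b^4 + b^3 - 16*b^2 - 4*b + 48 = (b - 3)*(b^3 + 4*b^2 - 4*b - 16) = (b - 3)*(b - 2)*(b^2 + 6*b + 8) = (b - 3)*(b - 2)*(b + 2)*(b + 4)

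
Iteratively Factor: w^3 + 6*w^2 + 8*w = (w)*(w^2 + 6*w + 8) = w*(w + 2)*(w + 4)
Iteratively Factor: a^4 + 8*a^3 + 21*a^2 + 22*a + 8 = (a + 2)*(a^3 + 6*a^2 + 9*a + 4) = (a + 1)*(a + 2)*(a^2 + 5*a + 4) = (a + 1)*(a + 2)*(a + 4)*(a + 1)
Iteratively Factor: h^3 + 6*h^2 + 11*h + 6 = (h + 2)*(h^2 + 4*h + 3) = (h + 2)*(h + 3)*(h + 1)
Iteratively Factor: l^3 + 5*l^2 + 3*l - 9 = (l - 1)*(l^2 + 6*l + 9) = (l - 1)*(l + 3)*(l + 3)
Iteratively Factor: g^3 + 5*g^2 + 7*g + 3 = (g + 1)*(g^2 + 4*g + 3) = (g + 1)*(g + 3)*(g + 1)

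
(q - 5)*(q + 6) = q^2 + q - 30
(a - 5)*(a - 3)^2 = a^3 - 11*a^2 + 39*a - 45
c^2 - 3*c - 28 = (c - 7)*(c + 4)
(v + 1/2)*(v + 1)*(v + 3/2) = v^3 + 3*v^2 + 11*v/4 + 3/4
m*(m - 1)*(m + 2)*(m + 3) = m^4 + 4*m^3 + m^2 - 6*m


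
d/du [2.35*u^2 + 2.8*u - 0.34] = 4.7*u + 2.8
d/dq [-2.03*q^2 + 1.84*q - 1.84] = 1.84 - 4.06*q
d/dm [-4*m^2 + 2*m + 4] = 2 - 8*m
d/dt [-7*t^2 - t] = -14*t - 1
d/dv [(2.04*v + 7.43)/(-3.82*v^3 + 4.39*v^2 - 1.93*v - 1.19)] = (15.5856*v^3 + 76.1922*v^2 - 65.2354*v + 11.9123)/(14.5924*v^6 - 33.5396*v^5 + 34.0173*v^4 - 7.8538*v^3 - 6.7233*v^2 + 4.5934*v + 1.4161)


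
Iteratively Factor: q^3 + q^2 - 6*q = (q - 2)*(q^2 + 3*q) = (q - 2)*(q + 3)*(q)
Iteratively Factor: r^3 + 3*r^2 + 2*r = (r + 1)*(r^2 + 2*r) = r*(r + 1)*(r + 2)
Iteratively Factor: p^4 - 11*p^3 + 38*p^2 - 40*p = (p - 4)*(p^3 - 7*p^2 + 10*p) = (p - 4)*(p - 2)*(p^2 - 5*p) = p*(p - 4)*(p - 2)*(p - 5)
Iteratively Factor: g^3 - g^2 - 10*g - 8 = (g - 4)*(g^2 + 3*g + 2) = (g - 4)*(g + 2)*(g + 1)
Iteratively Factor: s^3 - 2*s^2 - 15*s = (s)*(s^2 - 2*s - 15) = s*(s - 5)*(s + 3)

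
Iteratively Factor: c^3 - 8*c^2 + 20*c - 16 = (c - 4)*(c^2 - 4*c + 4) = (c - 4)*(c - 2)*(c - 2)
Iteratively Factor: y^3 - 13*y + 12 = (y - 1)*(y^2 + y - 12) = (y - 1)*(y + 4)*(y - 3)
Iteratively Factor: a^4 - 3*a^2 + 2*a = (a + 2)*(a^3 - 2*a^2 + a) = (a - 1)*(a + 2)*(a^2 - a) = (a - 1)^2*(a + 2)*(a)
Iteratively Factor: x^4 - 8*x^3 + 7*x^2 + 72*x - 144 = (x + 3)*(x^3 - 11*x^2 + 40*x - 48) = (x - 3)*(x + 3)*(x^2 - 8*x + 16) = (x - 4)*(x - 3)*(x + 3)*(x - 4)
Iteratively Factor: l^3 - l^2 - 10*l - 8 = (l - 4)*(l^2 + 3*l + 2) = (l - 4)*(l + 2)*(l + 1)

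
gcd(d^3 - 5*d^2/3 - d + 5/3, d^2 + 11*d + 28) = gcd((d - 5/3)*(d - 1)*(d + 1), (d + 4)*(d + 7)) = 1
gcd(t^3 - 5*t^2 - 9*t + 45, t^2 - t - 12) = t + 3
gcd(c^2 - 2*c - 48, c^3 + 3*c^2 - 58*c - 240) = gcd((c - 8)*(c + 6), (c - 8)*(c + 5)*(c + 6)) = c^2 - 2*c - 48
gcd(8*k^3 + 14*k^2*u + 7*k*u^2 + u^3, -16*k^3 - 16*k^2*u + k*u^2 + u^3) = 4*k^2 + 5*k*u + u^2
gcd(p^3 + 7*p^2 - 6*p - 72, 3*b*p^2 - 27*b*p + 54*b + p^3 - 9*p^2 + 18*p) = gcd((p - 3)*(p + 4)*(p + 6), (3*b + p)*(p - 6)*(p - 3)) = p - 3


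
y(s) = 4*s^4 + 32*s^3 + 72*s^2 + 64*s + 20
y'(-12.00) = -15488.00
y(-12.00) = 37268.00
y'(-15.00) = -34496.00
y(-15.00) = 109760.00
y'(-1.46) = 8.60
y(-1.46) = -1.38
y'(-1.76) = 20.70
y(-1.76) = -5.69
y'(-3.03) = 63.96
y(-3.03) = -65.92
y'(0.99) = 316.17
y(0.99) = 188.82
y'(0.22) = 100.50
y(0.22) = 37.91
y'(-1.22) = 2.15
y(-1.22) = -0.16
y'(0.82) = 255.45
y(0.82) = 140.35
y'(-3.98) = 2.84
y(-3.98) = -107.97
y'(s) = 16*s^3 + 96*s^2 + 144*s + 64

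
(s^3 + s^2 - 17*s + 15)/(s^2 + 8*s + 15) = (s^2 - 4*s + 3)/(s + 3)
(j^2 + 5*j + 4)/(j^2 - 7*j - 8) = (j + 4)/(j - 8)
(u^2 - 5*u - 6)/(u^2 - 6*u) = (u + 1)/u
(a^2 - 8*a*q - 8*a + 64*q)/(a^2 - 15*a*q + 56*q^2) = (8 - a)/(-a + 7*q)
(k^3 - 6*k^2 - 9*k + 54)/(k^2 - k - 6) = (k^2 - 3*k - 18)/(k + 2)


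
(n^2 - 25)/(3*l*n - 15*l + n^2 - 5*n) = (n + 5)/(3*l + n)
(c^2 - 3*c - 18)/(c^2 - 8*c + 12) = (c + 3)/(c - 2)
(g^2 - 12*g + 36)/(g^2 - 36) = (g - 6)/(g + 6)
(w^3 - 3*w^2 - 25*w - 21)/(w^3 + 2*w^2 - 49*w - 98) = (w^2 + 4*w + 3)/(w^2 + 9*w + 14)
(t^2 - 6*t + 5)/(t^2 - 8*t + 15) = (t - 1)/(t - 3)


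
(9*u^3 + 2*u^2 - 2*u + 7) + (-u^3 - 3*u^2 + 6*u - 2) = 8*u^3 - u^2 + 4*u + 5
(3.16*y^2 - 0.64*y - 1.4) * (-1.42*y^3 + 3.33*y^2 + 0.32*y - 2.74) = -4.4872*y^5 + 11.4316*y^4 + 0.868*y^3 - 13.5252*y^2 + 1.3056*y + 3.836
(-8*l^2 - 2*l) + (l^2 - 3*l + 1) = -7*l^2 - 5*l + 1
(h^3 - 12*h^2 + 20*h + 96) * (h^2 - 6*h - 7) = h^5 - 18*h^4 + 85*h^3 + 60*h^2 - 716*h - 672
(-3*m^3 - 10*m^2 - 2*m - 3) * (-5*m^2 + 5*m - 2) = 15*m^5 + 35*m^4 - 34*m^3 + 25*m^2 - 11*m + 6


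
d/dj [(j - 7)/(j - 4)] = 3/(j - 4)^2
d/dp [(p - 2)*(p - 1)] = 2*p - 3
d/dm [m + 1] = 1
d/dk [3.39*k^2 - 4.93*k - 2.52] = 6.78*k - 4.93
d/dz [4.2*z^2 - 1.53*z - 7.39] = 8.4*z - 1.53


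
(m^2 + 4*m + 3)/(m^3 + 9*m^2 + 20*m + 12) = (m + 3)/(m^2 + 8*m + 12)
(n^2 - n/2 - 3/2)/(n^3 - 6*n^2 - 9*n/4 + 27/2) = 2*(n + 1)/(2*n^2 - 9*n - 18)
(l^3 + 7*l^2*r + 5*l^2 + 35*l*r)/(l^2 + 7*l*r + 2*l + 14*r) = l*(l + 5)/(l + 2)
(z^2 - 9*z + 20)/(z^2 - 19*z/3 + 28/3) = 3*(z - 5)/(3*z - 7)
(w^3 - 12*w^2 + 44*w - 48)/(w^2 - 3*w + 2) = (w^2 - 10*w + 24)/(w - 1)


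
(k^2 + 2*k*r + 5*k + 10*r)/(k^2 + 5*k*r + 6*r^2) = (k + 5)/(k + 3*r)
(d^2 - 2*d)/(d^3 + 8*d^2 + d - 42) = d/(d^2 + 10*d + 21)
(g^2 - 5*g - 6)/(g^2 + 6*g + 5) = (g - 6)/(g + 5)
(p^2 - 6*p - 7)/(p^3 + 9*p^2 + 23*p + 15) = (p - 7)/(p^2 + 8*p + 15)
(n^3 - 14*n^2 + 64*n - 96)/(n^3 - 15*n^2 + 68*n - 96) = (n^2 - 10*n + 24)/(n^2 - 11*n + 24)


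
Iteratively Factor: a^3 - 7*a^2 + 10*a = (a)*(a^2 - 7*a + 10) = a*(a - 2)*(a - 5)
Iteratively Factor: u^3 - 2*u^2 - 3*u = (u + 1)*(u^2 - 3*u) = (u - 3)*(u + 1)*(u)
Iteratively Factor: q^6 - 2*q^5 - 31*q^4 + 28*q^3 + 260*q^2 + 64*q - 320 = (q + 2)*(q^5 - 4*q^4 - 23*q^3 + 74*q^2 + 112*q - 160) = (q - 1)*(q + 2)*(q^4 - 3*q^3 - 26*q^2 + 48*q + 160) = (q - 1)*(q + 2)^2*(q^3 - 5*q^2 - 16*q + 80) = (q - 4)*(q - 1)*(q + 2)^2*(q^2 - q - 20) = (q - 4)*(q - 1)*(q + 2)^2*(q + 4)*(q - 5)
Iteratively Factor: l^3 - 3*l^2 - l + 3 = (l - 1)*(l^2 - 2*l - 3) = (l - 1)*(l + 1)*(l - 3)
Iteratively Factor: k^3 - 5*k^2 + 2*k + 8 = (k + 1)*(k^2 - 6*k + 8) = (k - 4)*(k + 1)*(k - 2)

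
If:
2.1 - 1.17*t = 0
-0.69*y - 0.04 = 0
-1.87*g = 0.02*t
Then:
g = -0.02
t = 1.79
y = -0.06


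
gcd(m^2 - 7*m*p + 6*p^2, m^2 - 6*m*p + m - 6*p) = -m + 6*p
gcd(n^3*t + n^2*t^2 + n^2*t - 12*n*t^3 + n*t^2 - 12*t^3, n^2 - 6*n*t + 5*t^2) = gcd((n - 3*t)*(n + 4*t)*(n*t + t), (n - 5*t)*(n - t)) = 1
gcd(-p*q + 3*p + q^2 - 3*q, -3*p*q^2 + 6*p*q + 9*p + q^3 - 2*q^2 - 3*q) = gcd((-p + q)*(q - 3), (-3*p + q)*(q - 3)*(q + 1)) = q - 3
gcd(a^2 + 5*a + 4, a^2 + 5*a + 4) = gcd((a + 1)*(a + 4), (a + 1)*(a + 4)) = a^2 + 5*a + 4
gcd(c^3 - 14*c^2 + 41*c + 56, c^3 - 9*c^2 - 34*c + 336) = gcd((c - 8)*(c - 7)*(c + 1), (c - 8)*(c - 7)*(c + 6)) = c^2 - 15*c + 56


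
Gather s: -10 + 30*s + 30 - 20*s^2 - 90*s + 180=-20*s^2 - 60*s + 200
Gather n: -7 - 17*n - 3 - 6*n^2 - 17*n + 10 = -6*n^2 - 34*n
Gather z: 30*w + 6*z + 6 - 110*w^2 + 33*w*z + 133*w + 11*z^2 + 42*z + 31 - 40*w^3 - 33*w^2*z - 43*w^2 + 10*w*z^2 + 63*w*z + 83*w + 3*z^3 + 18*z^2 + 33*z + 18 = -40*w^3 - 153*w^2 + 246*w + 3*z^3 + z^2*(10*w + 29) + z*(-33*w^2 + 96*w + 81) + 55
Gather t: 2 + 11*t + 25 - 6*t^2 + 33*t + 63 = -6*t^2 + 44*t + 90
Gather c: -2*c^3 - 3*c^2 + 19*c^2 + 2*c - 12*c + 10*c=-2*c^3 + 16*c^2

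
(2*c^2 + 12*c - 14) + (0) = 2*c^2 + 12*c - 14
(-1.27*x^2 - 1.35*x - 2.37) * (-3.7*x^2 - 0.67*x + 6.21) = 4.699*x^4 + 5.8459*x^3 + 1.7868*x^2 - 6.7956*x - 14.7177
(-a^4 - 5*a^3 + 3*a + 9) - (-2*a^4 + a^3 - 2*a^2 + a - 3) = a^4 - 6*a^3 + 2*a^2 + 2*a + 12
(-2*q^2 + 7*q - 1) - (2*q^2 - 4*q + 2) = -4*q^2 + 11*q - 3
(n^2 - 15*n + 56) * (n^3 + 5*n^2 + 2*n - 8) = n^5 - 10*n^4 - 17*n^3 + 242*n^2 + 232*n - 448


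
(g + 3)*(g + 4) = g^2 + 7*g + 12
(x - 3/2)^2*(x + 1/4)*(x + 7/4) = x^4 - x^3 - 53*x^2/16 + 51*x/16 + 63/64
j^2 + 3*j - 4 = (j - 1)*(j + 4)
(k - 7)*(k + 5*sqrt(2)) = k^2 - 7*k + 5*sqrt(2)*k - 35*sqrt(2)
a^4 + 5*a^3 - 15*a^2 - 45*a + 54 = (a - 3)*(a - 1)*(a + 3)*(a + 6)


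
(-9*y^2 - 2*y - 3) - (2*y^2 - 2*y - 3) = -11*y^2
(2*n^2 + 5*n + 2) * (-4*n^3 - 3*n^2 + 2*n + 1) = -8*n^5 - 26*n^4 - 19*n^3 + 6*n^2 + 9*n + 2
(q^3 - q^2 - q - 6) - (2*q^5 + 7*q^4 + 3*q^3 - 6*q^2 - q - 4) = -2*q^5 - 7*q^4 - 2*q^3 + 5*q^2 - 2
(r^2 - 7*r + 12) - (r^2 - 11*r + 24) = 4*r - 12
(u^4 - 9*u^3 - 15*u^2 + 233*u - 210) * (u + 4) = u^5 - 5*u^4 - 51*u^3 + 173*u^2 + 722*u - 840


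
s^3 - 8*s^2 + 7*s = s*(s - 7)*(s - 1)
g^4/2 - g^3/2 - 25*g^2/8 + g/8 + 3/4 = (g/2 + 1)*(g - 3)*(g - 1/2)*(g + 1/2)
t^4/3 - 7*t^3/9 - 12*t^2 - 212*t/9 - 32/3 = (t/3 + 1)*(t - 8)*(t + 2/3)*(t + 2)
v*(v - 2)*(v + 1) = v^3 - v^2 - 2*v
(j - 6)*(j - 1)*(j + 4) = j^3 - 3*j^2 - 22*j + 24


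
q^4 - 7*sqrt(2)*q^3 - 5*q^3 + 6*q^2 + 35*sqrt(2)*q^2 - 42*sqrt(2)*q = q*(q - 3)*(q - 2)*(q - 7*sqrt(2))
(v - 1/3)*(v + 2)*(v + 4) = v^3 + 17*v^2/3 + 6*v - 8/3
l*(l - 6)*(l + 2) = l^3 - 4*l^2 - 12*l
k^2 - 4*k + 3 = (k - 3)*(k - 1)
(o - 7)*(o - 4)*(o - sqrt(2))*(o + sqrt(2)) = o^4 - 11*o^3 + 26*o^2 + 22*o - 56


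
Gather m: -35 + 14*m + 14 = 14*m - 21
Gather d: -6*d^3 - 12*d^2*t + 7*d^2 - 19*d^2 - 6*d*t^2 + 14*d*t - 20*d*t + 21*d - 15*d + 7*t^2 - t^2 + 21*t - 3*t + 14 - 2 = -6*d^3 + d^2*(-12*t - 12) + d*(-6*t^2 - 6*t + 6) + 6*t^2 + 18*t + 12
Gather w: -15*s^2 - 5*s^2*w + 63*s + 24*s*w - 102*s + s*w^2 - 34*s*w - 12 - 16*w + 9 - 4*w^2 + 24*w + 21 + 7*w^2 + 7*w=-15*s^2 - 39*s + w^2*(s + 3) + w*(-5*s^2 - 10*s + 15) + 18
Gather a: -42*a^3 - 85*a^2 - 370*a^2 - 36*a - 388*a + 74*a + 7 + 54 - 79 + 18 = -42*a^3 - 455*a^2 - 350*a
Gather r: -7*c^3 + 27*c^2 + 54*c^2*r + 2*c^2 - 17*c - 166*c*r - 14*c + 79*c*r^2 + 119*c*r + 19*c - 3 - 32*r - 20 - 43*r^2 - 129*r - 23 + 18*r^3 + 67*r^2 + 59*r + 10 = -7*c^3 + 29*c^2 - 12*c + 18*r^3 + r^2*(79*c + 24) + r*(54*c^2 - 47*c - 102) - 36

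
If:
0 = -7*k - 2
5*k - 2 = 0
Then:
No Solution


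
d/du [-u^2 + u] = 1 - 2*u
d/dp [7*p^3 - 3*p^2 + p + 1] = 21*p^2 - 6*p + 1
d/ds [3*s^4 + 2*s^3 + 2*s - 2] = 12*s^3 + 6*s^2 + 2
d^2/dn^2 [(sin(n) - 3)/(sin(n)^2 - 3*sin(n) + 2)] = (-sin(n)^4 + 8*sin(n)^3 - 5*sin(n)^2 - 26*sin(n) + 30)/((sin(n) - 2)^3*(sin(n) - 1)^2)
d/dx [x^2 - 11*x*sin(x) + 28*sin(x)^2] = -11*x*cos(x) + 2*x - 11*sin(x) + 28*sin(2*x)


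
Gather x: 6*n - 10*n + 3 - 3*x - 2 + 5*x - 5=-4*n + 2*x - 4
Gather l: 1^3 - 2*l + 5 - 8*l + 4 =10 - 10*l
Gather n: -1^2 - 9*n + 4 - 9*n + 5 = 8 - 18*n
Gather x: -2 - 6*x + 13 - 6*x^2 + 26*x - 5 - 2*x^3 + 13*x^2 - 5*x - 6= -2*x^3 + 7*x^2 + 15*x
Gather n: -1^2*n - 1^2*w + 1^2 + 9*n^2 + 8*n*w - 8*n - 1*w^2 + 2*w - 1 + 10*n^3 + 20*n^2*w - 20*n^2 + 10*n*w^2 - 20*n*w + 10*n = 10*n^3 + n^2*(20*w - 11) + n*(10*w^2 - 12*w + 1) - w^2 + w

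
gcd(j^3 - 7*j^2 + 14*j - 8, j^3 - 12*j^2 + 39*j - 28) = j^2 - 5*j + 4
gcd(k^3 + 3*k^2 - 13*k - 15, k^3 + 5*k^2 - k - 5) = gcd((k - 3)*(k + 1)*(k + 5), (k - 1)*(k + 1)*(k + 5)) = k^2 + 6*k + 5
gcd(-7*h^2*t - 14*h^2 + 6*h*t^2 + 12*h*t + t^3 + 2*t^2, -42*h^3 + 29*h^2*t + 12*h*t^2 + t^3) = -7*h^2 + 6*h*t + t^2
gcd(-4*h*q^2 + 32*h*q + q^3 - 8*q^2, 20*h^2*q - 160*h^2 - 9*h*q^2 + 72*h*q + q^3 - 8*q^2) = -4*h*q + 32*h + q^2 - 8*q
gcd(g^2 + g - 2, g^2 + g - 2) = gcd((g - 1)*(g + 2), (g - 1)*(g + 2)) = g^2 + g - 2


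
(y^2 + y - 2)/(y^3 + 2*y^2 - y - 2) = 1/(y + 1)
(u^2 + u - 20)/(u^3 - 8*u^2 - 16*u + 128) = (u + 5)/(u^2 - 4*u - 32)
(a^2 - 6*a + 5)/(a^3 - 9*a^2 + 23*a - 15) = 1/(a - 3)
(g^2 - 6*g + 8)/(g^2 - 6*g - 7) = (-g^2 + 6*g - 8)/(-g^2 + 6*g + 7)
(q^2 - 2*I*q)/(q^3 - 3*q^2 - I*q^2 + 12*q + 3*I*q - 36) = q*(q - 2*I)/(q^3 - q^2*(3 + I) + 3*q*(4 + I) - 36)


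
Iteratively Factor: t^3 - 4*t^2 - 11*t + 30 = (t - 2)*(t^2 - 2*t - 15) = (t - 2)*(t + 3)*(t - 5)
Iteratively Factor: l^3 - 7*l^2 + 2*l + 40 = (l - 4)*(l^2 - 3*l - 10) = (l - 5)*(l - 4)*(l + 2)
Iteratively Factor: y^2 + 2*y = (y)*(y + 2)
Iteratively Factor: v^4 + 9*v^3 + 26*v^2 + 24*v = (v + 3)*(v^3 + 6*v^2 + 8*v) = (v + 3)*(v + 4)*(v^2 + 2*v) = (v + 2)*(v + 3)*(v + 4)*(v)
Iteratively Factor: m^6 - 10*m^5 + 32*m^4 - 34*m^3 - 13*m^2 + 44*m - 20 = (m + 1)*(m^5 - 11*m^4 + 43*m^3 - 77*m^2 + 64*m - 20) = (m - 2)*(m + 1)*(m^4 - 9*m^3 + 25*m^2 - 27*m + 10) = (m - 2)*(m - 1)*(m + 1)*(m^3 - 8*m^2 + 17*m - 10) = (m - 2)^2*(m - 1)*(m + 1)*(m^2 - 6*m + 5) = (m - 2)^2*(m - 1)^2*(m + 1)*(m - 5)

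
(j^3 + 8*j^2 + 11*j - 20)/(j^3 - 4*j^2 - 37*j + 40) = (j + 4)/(j - 8)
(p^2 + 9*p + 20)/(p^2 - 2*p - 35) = (p + 4)/(p - 7)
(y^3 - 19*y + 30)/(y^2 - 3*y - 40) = (y^2 - 5*y + 6)/(y - 8)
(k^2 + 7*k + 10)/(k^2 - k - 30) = (k + 2)/(k - 6)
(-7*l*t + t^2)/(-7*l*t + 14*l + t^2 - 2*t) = t/(t - 2)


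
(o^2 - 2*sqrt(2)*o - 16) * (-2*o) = -2*o^3 + 4*sqrt(2)*o^2 + 32*o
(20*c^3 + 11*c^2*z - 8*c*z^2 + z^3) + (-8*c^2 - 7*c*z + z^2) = 20*c^3 + 11*c^2*z - 8*c^2 - 8*c*z^2 - 7*c*z + z^3 + z^2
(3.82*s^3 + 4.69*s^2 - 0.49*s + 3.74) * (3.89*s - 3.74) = 14.8598*s^4 + 3.9573*s^3 - 19.4467*s^2 + 16.3812*s - 13.9876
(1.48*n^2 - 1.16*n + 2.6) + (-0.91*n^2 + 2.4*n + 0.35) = 0.57*n^2 + 1.24*n + 2.95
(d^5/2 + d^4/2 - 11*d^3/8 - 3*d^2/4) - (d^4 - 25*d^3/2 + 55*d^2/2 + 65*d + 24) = d^5/2 - d^4/2 + 89*d^3/8 - 113*d^2/4 - 65*d - 24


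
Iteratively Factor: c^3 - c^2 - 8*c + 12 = (c + 3)*(c^2 - 4*c + 4) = (c - 2)*(c + 3)*(c - 2)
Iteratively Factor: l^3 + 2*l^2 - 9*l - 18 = (l - 3)*(l^2 + 5*l + 6) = (l - 3)*(l + 3)*(l + 2)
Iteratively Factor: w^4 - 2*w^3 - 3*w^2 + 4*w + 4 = (w + 1)*(w^3 - 3*w^2 + 4) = (w + 1)^2*(w^2 - 4*w + 4) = (w - 2)*(w + 1)^2*(w - 2)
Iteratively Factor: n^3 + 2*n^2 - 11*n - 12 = (n - 3)*(n^2 + 5*n + 4) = (n - 3)*(n + 4)*(n + 1)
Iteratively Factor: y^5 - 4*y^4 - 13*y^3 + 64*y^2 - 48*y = (y - 3)*(y^4 - y^3 - 16*y^2 + 16*y) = y*(y - 3)*(y^3 - y^2 - 16*y + 16) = y*(y - 4)*(y - 3)*(y^2 + 3*y - 4) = y*(y - 4)*(y - 3)*(y + 4)*(y - 1)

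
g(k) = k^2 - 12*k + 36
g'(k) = 2*k - 12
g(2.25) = 14.06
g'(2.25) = -7.50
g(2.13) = 14.98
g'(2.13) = -7.74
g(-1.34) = 53.88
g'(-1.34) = -14.68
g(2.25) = 14.06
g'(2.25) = -7.50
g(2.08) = 15.37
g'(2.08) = -7.84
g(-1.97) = 63.52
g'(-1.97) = -15.94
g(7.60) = 2.56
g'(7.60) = 3.20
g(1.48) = 20.43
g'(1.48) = -9.04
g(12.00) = 36.00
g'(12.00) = 12.00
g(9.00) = 9.00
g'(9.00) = 6.00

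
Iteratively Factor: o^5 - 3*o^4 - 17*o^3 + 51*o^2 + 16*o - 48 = (o - 3)*(o^4 - 17*o^2 + 16) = (o - 3)*(o + 1)*(o^3 - o^2 - 16*o + 16) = (o - 4)*(o - 3)*(o + 1)*(o^2 + 3*o - 4) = (o - 4)*(o - 3)*(o - 1)*(o + 1)*(o + 4)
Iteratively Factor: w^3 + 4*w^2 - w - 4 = (w + 4)*(w^2 - 1) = (w - 1)*(w + 4)*(w + 1)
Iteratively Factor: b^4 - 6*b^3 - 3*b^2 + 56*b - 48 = (b - 4)*(b^3 - 2*b^2 - 11*b + 12) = (b - 4)*(b + 3)*(b^2 - 5*b + 4) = (b - 4)^2*(b + 3)*(b - 1)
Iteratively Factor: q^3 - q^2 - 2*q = (q - 2)*(q^2 + q) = (q - 2)*(q + 1)*(q)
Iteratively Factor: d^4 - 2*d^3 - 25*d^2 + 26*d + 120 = (d - 3)*(d^3 + d^2 - 22*d - 40) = (d - 3)*(d + 4)*(d^2 - 3*d - 10) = (d - 5)*(d - 3)*(d + 4)*(d + 2)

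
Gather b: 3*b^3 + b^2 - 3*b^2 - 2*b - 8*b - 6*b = 3*b^3 - 2*b^2 - 16*b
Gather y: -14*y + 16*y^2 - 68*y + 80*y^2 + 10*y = 96*y^2 - 72*y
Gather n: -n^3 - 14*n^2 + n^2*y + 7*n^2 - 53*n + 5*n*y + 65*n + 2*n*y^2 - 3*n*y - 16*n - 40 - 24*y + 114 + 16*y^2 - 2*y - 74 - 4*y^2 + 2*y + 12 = -n^3 + n^2*(y - 7) + n*(2*y^2 + 2*y - 4) + 12*y^2 - 24*y + 12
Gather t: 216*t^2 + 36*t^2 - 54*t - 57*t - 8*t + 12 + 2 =252*t^2 - 119*t + 14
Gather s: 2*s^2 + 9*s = 2*s^2 + 9*s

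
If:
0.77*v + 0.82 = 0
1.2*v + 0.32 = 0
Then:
No Solution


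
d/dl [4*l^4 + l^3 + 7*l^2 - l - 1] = 16*l^3 + 3*l^2 + 14*l - 1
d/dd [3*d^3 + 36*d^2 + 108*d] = 9*d^2 + 72*d + 108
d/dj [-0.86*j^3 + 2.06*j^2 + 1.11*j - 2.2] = -2.58*j^2 + 4.12*j + 1.11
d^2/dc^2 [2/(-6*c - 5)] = -144/(6*c + 5)^3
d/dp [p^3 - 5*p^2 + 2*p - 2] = 3*p^2 - 10*p + 2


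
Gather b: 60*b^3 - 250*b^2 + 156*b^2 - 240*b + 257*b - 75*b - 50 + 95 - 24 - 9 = 60*b^3 - 94*b^2 - 58*b + 12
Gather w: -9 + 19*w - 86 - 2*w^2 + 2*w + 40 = -2*w^2 + 21*w - 55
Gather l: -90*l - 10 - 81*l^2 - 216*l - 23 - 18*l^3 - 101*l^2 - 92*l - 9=-18*l^3 - 182*l^2 - 398*l - 42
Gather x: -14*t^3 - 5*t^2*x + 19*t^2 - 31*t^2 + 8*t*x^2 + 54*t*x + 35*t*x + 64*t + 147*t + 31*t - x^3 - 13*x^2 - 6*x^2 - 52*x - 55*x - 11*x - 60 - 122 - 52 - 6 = -14*t^3 - 12*t^2 + 242*t - x^3 + x^2*(8*t - 19) + x*(-5*t^2 + 89*t - 118) - 240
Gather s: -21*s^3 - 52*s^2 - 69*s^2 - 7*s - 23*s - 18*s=-21*s^3 - 121*s^2 - 48*s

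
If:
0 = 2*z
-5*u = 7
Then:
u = -7/5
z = 0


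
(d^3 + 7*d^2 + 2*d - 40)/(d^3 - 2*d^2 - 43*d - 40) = (d^2 + 2*d - 8)/(d^2 - 7*d - 8)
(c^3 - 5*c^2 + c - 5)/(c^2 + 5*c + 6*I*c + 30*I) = (c^3 - 5*c^2 + c - 5)/(c^2 + c*(5 + 6*I) + 30*I)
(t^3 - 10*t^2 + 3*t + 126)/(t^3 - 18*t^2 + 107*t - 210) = (t + 3)/(t - 5)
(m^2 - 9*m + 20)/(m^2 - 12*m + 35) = (m - 4)/(m - 7)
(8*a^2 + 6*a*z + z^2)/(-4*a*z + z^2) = (8*a^2 + 6*a*z + z^2)/(z*(-4*a + z))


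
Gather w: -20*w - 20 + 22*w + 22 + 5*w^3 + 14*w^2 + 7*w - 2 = 5*w^3 + 14*w^2 + 9*w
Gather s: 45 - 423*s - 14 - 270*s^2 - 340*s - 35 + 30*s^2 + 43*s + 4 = -240*s^2 - 720*s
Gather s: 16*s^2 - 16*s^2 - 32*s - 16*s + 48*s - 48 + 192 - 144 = 0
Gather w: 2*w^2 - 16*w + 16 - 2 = 2*w^2 - 16*w + 14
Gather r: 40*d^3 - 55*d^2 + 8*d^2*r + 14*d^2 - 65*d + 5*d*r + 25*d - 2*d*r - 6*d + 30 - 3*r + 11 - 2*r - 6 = 40*d^3 - 41*d^2 - 46*d + r*(8*d^2 + 3*d - 5) + 35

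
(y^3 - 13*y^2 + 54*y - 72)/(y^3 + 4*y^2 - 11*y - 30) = (y^2 - 10*y + 24)/(y^2 + 7*y + 10)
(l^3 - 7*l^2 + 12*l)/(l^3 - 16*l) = (l - 3)/(l + 4)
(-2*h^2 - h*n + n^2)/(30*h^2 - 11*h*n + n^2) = (-2*h^2 - h*n + n^2)/(30*h^2 - 11*h*n + n^2)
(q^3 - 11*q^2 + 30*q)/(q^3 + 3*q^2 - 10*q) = (q^2 - 11*q + 30)/(q^2 + 3*q - 10)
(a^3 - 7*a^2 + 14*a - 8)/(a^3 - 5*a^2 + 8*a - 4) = (a - 4)/(a - 2)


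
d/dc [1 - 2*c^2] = -4*c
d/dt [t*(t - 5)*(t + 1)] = 3*t^2 - 8*t - 5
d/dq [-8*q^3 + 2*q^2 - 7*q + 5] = -24*q^2 + 4*q - 7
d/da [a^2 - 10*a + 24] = 2*a - 10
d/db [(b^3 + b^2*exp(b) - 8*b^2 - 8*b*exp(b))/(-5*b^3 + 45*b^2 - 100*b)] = (-b^3*exp(b) + 18*b^2*exp(b) + b^2 - 108*b*exp(b) - 40*b + 212*exp(b) + 160)/(5*(b^4 - 18*b^3 + 121*b^2 - 360*b + 400))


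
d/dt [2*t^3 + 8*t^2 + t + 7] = 6*t^2 + 16*t + 1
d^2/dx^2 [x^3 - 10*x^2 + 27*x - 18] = 6*x - 20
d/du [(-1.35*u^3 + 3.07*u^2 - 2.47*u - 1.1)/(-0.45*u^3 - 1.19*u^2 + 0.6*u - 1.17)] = (2.22044604925031e-16*u^5 + 2.988*u^4 - 3.843*u^3 + 2.1562*u^2 - 9.8018*u + 3.5499)/(0.2025*u^6 + 1.071*u^5 + 0.8761*u^4 - 0.375*u^3 + 3.1446*u^2 - 1.404*u + 1.3689)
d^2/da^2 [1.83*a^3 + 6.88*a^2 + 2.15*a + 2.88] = 10.98*a + 13.76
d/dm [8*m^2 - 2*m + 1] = 16*m - 2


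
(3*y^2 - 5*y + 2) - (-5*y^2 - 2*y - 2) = 8*y^2 - 3*y + 4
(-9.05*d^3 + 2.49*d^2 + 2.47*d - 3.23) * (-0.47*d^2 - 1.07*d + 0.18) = 4.2535*d^5 + 8.5132*d^4 - 5.4542*d^3 - 0.676600000000001*d^2 + 3.9007*d - 0.5814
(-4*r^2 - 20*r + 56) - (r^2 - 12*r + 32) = -5*r^2 - 8*r + 24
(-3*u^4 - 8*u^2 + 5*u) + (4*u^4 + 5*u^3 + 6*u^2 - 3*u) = u^4 + 5*u^3 - 2*u^2 + 2*u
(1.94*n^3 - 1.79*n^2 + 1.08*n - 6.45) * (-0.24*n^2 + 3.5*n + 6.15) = -0.4656*n^5 + 7.2196*n^4 + 5.4068*n^3 - 5.6805*n^2 - 15.933*n - 39.6675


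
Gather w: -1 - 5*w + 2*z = -5*w + 2*z - 1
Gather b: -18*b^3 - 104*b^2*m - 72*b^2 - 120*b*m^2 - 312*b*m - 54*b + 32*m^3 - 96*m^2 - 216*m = -18*b^3 + b^2*(-104*m - 72) + b*(-120*m^2 - 312*m - 54) + 32*m^3 - 96*m^2 - 216*m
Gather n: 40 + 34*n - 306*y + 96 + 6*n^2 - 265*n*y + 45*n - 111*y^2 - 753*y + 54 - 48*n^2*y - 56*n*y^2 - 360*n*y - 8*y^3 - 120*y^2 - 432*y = n^2*(6 - 48*y) + n*(-56*y^2 - 625*y + 79) - 8*y^3 - 231*y^2 - 1491*y + 190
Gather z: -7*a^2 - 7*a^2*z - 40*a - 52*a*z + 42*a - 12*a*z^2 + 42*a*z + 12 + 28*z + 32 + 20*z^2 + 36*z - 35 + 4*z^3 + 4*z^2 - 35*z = -7*a^2 + 2*a + 4*z^3 + z^2*(24 - 12*a) + z*(-7*a^2 - 10*a + 29) + 9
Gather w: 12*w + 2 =12*w + 2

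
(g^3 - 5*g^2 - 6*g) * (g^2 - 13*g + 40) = g^5 - 18*g^4 + 99*g^3 - 122*g^2 - 240*g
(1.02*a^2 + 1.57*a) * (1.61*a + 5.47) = 1.6422*a^3 + 8.1071*a^2 + 8.5879*a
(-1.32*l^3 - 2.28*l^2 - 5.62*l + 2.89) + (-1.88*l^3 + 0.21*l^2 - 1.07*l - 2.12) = -3.2*l^3 - 2.07*l^2 - 6.69*l + 0.77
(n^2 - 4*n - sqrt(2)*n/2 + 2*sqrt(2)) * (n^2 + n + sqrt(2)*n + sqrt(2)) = n^4 - 3*n^3 + sqrt(2)*n^3/2 - 5*n^2 - 3*sqrt(2)*n^2/2 - 2*sqrt(2)*n + 3*n + 4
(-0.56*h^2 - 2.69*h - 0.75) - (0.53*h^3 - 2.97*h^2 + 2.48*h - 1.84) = -0.53*h^3 + 2.41*h^2 - 5.17*h + 1.09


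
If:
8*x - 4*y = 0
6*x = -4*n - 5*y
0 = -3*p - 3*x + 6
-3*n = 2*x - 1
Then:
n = 2/5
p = 21/10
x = -1/10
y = -1/5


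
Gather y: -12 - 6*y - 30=-6*y - 42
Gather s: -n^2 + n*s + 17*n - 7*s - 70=-n^2 + 17*n + s*(n - 7) - 70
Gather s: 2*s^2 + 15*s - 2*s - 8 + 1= 2*s^2 + 13*s - 7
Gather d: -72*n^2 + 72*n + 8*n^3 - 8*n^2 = 8*n^3 - 80*n^2 + 72*n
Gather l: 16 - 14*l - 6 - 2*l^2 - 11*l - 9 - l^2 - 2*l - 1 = -3*l^2 - 27*l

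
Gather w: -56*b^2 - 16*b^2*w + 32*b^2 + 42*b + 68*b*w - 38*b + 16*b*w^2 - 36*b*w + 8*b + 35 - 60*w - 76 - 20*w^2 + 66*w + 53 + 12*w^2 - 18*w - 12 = -24*b^2 + 12*b + w^2*(16*b - 8) + w*(-16*b^2 + 32*b - 12)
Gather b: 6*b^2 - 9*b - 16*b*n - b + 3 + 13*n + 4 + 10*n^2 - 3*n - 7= 6*b^2 + b*(-16*n - 10) + 10*n^2 + 10*n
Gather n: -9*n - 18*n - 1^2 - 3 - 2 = -27*n - 6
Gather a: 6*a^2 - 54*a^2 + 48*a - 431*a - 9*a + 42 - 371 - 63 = -48*a^2 - 392*a - 392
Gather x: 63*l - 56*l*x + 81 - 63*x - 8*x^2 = 63*l - 8*x^2 + x*(-56*l - 63) + 81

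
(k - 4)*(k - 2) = k^2 - 6*k + 8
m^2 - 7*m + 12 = (m - 4)*(m - 3)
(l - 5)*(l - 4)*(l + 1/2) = l^3 - 17*l^2/2 + 31*l/2 + 10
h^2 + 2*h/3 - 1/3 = (h - 1/3)*(h + 1)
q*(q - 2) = q^2 - 2*q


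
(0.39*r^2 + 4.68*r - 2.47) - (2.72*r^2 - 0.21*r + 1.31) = -2.33*r^2 + 4.89*r - 3.78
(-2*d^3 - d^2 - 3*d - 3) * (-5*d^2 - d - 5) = 10*d^5 + 7*d^4 + 26*d^3 + 23*d^2 + 18*d + 15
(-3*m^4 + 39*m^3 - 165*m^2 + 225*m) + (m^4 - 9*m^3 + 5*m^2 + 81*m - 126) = -2*m^4 + 30*m^3 - 160*m^2 + 306*m - 126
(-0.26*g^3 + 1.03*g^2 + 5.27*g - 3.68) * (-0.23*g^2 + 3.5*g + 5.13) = 0.0598*g^5 - 1.1469*g^4 + 1.0591*g^3 + 24.5753*g^2 + 14.1551*g - 18.8784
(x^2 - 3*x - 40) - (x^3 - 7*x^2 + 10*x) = -x^3 + 8*x^2 - 13*x - 40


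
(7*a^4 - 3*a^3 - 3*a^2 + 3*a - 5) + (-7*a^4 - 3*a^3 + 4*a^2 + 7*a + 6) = -6*a^3 + a^2 + 10*a + 1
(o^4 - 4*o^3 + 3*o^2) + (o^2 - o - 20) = o^4 - 4*o^3 + 4*o^2 - o - 20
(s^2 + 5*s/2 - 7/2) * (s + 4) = s^3 + 13*s^2/2 + 13*s/2 - 14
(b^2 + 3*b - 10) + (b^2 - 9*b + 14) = 2*b^2 - 6*b + 4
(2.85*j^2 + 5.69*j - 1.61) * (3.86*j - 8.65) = 11.001*j^3 - 2.6891*j^2 - 55.4331*j + 13.9265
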